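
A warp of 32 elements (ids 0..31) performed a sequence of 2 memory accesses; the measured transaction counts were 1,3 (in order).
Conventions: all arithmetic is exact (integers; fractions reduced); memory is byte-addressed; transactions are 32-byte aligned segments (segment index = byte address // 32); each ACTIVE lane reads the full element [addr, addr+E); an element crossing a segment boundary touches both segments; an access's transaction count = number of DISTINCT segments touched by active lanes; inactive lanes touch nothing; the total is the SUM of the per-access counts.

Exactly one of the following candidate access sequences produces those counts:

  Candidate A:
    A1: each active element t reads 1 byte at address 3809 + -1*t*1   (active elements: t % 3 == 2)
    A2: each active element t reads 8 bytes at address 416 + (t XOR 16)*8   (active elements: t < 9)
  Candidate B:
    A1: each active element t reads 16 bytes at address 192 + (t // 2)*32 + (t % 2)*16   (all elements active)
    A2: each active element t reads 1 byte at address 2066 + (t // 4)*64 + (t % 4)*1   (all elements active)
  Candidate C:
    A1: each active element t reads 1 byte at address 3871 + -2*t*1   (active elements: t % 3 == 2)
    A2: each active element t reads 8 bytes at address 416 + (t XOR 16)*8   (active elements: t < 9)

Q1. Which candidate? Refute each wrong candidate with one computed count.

B: A1 gives 16 transactions, not 1
C: A1 gives 2 transactions, not 1
A: all counts match (1,3)

Answer: A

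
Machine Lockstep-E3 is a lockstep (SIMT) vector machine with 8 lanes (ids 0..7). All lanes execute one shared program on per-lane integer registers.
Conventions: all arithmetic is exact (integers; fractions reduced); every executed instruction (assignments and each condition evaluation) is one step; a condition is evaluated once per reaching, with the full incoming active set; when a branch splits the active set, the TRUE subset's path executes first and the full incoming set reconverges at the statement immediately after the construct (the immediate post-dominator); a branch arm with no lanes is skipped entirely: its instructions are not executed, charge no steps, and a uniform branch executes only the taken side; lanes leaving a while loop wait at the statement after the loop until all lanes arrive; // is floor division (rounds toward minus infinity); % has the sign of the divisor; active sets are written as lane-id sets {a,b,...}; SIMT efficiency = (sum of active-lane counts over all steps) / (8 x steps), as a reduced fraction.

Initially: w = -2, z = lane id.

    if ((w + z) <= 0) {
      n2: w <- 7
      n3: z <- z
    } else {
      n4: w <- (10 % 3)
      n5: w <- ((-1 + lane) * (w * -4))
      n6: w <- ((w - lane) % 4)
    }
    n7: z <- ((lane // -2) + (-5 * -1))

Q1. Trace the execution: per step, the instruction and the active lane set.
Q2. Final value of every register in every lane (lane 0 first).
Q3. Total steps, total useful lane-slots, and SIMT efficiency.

step 0: eval ((w + z) <= 0)          {0,1,2,3,4,5,6,7}
step 1: w <- 7                       {0,1,2}
step 2: z <- z                       {0,1,2}
step 3: w <- (10 % 3)                {3,4,5,6,7}
step 4: w <- ((-1 + lane) * (w * -4)) {3,4,5,6,7}
step 5: w <- ((w - lane) % 4)        {3,4,5,6,7}
step 6: z <- ((lane // -2) + (-5 * -1)) {0,1,2,3,4,5,6,7}

Answer: 7 steps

w: 7,7,7,1,0,3,2,1
z: 5,4,4,3,3,2,2,1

steps = 7; useful = 37; efficiency = 37/56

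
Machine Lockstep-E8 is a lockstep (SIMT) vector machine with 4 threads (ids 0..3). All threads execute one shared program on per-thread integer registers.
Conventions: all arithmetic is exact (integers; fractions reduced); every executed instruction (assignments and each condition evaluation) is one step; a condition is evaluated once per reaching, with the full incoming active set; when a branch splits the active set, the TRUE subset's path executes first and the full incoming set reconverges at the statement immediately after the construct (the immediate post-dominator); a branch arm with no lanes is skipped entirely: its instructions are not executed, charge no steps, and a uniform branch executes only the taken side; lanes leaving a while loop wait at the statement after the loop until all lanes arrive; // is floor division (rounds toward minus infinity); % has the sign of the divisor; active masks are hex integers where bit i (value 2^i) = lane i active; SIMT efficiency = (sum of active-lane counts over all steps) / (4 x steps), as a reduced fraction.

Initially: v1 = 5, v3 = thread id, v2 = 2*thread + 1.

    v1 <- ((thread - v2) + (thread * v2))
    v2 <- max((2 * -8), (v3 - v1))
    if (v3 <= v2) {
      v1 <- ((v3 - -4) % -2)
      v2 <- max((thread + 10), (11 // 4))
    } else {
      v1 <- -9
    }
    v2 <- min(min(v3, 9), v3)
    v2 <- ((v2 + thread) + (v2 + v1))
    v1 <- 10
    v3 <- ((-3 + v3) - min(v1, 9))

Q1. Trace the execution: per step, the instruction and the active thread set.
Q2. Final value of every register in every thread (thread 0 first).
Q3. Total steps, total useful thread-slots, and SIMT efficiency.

step 0: v1 <- ((thread - v2) + (thread * v2)) 0xf
step 1: v2 <- max((2 * -8), (v3 - v1)) 0xf
step 2: eval (v3 <= v2)              0xf
step 3: v1 <- ((v3 - -4) % -2)       0x1
step 4: v2 <- max((thread + 10), (11 // 4)) 0x1
step 5: v1 <- -9                     0xe
step 6: v2 <- min(min(v3, 9), v3)    0xf
step 7: v2 <- ((v2 + thread) + (v2 + v1)) 0xf
step 8: v1 <- 10                     0xf
step 9: v3 <- ((-3 + v3) - min(v1, 9)) 0xf

Answer: 10 steps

v1: 10,10,10,10
v3: -12,-11,-10,-9
v2: 0,-6,-3,0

steps = 10; useful = 33; efficiency = 33/40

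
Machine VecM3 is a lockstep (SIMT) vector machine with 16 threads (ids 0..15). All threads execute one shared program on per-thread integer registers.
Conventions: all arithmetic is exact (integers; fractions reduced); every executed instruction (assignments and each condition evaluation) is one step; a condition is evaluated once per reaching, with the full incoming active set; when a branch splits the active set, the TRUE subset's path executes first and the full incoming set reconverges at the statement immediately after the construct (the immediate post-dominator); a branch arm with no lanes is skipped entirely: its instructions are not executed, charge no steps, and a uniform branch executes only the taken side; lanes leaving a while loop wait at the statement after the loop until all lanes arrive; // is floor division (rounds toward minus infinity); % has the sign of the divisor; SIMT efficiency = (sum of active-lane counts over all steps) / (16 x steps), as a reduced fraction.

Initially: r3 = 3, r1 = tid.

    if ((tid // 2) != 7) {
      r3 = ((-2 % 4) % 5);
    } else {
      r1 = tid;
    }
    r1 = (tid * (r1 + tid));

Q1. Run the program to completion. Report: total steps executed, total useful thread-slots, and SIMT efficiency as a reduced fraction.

Answer: 4 steps, 48 useful, 3/4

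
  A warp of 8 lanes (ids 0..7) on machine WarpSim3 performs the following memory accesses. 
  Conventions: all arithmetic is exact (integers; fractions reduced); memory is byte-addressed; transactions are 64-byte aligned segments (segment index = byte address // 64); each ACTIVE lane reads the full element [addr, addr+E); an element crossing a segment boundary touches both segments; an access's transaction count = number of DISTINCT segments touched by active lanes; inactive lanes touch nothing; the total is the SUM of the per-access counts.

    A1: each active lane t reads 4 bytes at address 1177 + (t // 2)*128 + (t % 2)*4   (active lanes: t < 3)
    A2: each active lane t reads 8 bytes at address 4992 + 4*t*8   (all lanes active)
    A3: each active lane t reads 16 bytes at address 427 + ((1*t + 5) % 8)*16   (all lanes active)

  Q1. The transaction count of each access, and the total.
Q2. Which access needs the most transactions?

A1: 2 transactions
A2: 4 transactions
A3: 3 transactions

Answer: 2,4,3; total 9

Answer: A2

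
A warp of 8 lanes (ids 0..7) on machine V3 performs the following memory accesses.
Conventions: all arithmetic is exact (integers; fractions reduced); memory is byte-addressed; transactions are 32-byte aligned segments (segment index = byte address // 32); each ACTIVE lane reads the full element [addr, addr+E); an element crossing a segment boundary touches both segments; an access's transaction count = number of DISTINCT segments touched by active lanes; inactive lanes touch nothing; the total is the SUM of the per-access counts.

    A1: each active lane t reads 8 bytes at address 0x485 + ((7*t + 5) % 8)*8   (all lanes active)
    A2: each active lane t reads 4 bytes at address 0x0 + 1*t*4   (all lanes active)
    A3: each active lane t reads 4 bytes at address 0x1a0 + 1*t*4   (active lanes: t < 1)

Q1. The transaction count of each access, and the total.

A1: 3 transactions
A2: 1 transaction
A3: 1 transaction

Answer: 3,1,1; total 5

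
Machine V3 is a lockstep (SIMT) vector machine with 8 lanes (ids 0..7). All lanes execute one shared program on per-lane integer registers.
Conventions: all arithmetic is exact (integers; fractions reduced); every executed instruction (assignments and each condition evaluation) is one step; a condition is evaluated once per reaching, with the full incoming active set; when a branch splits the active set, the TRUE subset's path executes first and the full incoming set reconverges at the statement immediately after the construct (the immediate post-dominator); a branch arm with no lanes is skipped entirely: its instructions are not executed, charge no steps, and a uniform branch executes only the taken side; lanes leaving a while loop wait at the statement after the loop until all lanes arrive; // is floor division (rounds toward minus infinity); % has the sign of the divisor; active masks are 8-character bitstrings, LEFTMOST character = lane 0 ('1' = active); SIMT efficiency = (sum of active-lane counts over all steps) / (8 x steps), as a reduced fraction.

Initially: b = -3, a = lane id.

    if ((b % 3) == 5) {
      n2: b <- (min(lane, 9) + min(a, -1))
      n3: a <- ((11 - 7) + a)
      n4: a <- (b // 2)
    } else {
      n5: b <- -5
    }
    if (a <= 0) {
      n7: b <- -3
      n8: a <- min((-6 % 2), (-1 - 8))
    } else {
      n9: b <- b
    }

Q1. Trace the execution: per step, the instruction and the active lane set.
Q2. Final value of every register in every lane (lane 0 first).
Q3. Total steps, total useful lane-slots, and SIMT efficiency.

step 0: eval ((b % 3) == 5)          11111111
step 1: b <- -5                      11111111
step 2: eval (a <= 0)                11111111
step 3: b <- -3                      10000000
step 4: a <- min((-6 % 2), (-1 - 8)) 10000000
step 5: b <- b                       01111111

Answer: 6 steps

b: -3,-5,-5,-5,-5,-5,-5,-5
a: -9,1,2,3,4,5,6,7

steps = 6; useful = 33; efficiency = 33/48 = 11/16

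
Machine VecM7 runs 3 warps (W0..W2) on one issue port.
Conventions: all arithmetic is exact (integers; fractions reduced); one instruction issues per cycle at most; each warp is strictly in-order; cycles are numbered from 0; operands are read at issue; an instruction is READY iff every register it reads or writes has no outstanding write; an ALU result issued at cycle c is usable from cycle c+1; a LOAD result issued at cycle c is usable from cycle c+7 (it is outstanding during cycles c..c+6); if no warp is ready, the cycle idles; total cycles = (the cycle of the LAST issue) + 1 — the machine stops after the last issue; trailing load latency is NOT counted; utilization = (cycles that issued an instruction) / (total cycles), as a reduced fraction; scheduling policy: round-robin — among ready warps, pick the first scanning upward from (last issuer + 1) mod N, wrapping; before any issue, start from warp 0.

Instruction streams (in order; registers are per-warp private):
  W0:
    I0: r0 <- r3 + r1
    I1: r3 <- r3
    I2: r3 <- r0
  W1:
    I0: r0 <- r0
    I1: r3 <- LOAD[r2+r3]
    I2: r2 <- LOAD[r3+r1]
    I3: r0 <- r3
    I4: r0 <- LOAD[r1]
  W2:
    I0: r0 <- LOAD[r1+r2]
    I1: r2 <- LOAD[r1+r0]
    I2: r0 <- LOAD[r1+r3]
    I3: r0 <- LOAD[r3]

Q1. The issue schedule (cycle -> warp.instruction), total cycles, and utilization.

cycle 0: W0.I0
cycle 1: W1.I0
cycle 2: W2.I0
cycle 3: W0.I1
cycle 4: W1.I1
cycle 5: W0.I2
cycle 6: idle
cycle 7: idle
cycle 8: idle
cycle 9: W2.I1
cycle 10: W2.I2
cycle 11: W1.I2
cycle 12: W1.I3
cycle 13: W1.I4
cycle 14: idle
cycle 15: idle
cycle 16: idle
cycle 17: W2.I3

Answer: 18 cycles, utilization 2/3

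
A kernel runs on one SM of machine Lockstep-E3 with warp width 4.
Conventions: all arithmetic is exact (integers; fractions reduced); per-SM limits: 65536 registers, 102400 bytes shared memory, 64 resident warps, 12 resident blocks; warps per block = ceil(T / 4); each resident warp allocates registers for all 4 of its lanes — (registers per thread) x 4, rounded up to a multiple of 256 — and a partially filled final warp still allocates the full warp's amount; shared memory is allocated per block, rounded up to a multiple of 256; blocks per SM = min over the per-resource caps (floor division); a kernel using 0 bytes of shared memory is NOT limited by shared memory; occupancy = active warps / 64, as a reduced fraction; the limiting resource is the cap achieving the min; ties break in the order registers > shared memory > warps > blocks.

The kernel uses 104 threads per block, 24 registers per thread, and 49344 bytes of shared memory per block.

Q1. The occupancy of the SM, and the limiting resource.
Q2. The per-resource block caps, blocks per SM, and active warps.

Answer: occupancy 13/16, limited by shared memory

registers: 9 blocks
shared memory: 2 blocks
warps: 2 blocks
blocks: 12 blocks

Answer: 2 blocks, 52 active warps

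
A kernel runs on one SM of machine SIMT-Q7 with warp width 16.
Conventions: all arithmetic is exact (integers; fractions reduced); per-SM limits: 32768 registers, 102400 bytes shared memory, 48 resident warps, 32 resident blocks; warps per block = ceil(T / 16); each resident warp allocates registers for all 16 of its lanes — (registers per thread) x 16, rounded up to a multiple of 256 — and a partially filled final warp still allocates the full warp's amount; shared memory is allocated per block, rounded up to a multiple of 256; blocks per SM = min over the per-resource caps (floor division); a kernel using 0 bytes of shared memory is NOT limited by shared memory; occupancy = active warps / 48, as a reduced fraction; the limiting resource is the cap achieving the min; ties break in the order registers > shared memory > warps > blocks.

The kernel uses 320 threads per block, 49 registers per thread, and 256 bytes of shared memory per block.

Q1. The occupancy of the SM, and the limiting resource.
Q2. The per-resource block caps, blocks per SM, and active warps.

Answer: occupancy 5/12, limited by registers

registers: 1 block
shared memory: 400 blocks
warps: 2 blocks
blocks: 32 blocks

Answer: 1 block, 20 active warps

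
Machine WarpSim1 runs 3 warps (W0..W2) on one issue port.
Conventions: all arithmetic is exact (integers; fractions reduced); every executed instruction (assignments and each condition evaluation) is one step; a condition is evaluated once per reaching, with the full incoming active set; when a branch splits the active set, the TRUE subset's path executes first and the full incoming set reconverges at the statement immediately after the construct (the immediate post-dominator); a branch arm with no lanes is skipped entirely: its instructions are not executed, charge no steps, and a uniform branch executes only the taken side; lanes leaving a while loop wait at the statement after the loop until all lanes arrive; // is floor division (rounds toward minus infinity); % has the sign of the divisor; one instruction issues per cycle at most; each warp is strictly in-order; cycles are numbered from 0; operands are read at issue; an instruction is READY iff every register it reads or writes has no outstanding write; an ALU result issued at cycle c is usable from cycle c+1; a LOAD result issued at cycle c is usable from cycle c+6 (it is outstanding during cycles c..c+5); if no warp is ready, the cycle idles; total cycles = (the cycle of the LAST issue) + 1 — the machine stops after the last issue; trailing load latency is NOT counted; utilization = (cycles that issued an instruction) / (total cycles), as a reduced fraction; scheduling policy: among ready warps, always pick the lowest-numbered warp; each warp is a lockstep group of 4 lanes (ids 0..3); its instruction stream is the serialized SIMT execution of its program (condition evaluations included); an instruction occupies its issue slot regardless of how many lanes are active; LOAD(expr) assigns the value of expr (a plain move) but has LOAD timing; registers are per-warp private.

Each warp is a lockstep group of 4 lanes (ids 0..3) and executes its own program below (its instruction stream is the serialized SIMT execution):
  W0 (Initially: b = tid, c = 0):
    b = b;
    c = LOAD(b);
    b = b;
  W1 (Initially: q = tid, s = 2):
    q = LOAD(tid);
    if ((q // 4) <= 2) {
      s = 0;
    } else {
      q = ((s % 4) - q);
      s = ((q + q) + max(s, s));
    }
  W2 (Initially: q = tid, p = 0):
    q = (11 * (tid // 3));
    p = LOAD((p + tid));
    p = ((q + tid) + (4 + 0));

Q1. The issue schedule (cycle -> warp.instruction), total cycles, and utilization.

cycle 0: W0.I0
cycle 1: W0.I1
cycle 2: W0.I2
cycle 3: W1.I0
cycle 4: W2.I0
cycle 5: W2.I1
cycle 6: idle
cycle 7: idle
cycle 8: idle
cycle 9: W1.I1
cycle 10: W1.I2
cycle 11: W2.I2

Answer: 12 cycles, utilization 3/4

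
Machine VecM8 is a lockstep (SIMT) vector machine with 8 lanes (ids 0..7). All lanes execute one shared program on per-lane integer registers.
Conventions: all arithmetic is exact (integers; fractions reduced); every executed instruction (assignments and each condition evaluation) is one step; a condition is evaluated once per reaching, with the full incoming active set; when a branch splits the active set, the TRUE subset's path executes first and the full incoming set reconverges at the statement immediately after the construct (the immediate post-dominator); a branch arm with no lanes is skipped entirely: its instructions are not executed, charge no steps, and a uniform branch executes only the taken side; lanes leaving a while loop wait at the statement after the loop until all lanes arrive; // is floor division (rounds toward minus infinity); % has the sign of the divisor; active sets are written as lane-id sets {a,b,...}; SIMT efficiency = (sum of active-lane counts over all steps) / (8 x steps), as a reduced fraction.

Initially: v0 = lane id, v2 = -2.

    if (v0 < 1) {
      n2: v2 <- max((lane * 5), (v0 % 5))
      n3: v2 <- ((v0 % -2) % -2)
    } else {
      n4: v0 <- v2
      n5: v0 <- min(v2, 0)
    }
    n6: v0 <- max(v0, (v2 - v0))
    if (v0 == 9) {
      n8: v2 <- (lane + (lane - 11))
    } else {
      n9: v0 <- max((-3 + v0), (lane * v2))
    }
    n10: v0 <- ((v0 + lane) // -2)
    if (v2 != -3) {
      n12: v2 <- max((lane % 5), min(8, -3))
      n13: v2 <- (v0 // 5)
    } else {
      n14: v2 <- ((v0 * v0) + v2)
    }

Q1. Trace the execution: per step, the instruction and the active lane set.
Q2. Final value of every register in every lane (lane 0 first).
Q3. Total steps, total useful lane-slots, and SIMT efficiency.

step 0: eval (v0 < 1)                {0,1,2,3,4,5,6,7}
step 1: v2 <- max((lane * 5), (v0 % 5)) {0}
step 2: v2 <- ((v0 % -2) % -2)       {0}
step 3: v0 <- v2                     {1,2,3,4,5,6,7}
step 4: v0 <- min(v2, 0)             {1,2,3,4,5,6,7}
step 5: v0 <- max(v0, (v2 - v0))     {0,1,2,3,4,5,6,7}
step 6: eval (v0 == 9)               {0,1,2,3,4,5,6,7}
step 7: v0 <- max((-3 + v0), (lane * v2)) {0,1,2,3,4,5,6,7}
step 8: v0 <- ((v0 + lane) // -2)    {0,1,2,3,4,5,6,7}
step 9: eval (v2 != -3)              {0,1,2,3,4,5,6,7}
step 10: v2 <- max((lane % 5), min(8, -3)) {0,1,2,3,4,5,6,7}
step 11: v2 <- (v0 // 5)              {0,1,2,3,4,5,6,7}

Answer: 12 steps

v0: 0,0,0,0,-1,-1,-2,-2
v2: 0,0,0,0,-1,-1,-1,-1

steps = 12; useful = 80; efficiency = 80/96 = 5/6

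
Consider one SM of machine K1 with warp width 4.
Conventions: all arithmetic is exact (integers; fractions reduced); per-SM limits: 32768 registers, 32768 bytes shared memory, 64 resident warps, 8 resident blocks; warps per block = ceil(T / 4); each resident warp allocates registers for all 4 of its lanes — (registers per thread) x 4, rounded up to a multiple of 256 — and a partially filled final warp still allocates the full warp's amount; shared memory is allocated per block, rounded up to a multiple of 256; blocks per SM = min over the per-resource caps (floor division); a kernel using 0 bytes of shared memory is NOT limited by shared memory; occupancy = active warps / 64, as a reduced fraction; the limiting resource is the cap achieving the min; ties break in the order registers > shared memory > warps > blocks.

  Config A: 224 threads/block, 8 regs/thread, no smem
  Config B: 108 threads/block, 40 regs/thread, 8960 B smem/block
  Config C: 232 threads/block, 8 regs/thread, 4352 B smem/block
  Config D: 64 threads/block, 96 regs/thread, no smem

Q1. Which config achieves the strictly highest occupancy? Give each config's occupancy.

occupancies: A 7/8, B 27/32, C 29/32, D 1

Answer: D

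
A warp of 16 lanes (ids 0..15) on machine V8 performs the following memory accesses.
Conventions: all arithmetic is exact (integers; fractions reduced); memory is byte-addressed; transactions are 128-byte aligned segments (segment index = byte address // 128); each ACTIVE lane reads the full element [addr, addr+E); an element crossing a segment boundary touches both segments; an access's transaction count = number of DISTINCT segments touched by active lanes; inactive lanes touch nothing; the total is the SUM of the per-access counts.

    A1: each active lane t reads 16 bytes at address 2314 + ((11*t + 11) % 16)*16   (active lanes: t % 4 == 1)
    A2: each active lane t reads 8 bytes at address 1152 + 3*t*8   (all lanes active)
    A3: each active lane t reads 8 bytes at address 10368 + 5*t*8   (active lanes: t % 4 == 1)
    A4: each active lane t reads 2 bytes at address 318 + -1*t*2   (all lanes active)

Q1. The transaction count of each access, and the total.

A1: 2 transactions
A2: 3 transactions
A3: 4 transactions
A4: 1 transaction

Answer: 2,3,4,1; total 10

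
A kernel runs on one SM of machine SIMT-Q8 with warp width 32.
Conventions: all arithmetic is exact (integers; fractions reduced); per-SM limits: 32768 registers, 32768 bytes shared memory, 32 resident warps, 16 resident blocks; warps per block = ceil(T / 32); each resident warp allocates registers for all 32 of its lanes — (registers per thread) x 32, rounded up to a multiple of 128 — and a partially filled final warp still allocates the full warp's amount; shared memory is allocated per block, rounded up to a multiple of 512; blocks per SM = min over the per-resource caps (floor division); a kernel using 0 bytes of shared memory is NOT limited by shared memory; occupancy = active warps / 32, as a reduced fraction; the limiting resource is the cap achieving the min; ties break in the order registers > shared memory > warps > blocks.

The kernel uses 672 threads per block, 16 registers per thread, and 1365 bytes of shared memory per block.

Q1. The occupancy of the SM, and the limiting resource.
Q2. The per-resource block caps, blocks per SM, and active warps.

Answer: occupancy 21/32, limited by warps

registers: 3 blocks
shared memory: 21 blocks
warps: 1 block
blocks: 16 blocks

Answer: 1 block, 21 active warps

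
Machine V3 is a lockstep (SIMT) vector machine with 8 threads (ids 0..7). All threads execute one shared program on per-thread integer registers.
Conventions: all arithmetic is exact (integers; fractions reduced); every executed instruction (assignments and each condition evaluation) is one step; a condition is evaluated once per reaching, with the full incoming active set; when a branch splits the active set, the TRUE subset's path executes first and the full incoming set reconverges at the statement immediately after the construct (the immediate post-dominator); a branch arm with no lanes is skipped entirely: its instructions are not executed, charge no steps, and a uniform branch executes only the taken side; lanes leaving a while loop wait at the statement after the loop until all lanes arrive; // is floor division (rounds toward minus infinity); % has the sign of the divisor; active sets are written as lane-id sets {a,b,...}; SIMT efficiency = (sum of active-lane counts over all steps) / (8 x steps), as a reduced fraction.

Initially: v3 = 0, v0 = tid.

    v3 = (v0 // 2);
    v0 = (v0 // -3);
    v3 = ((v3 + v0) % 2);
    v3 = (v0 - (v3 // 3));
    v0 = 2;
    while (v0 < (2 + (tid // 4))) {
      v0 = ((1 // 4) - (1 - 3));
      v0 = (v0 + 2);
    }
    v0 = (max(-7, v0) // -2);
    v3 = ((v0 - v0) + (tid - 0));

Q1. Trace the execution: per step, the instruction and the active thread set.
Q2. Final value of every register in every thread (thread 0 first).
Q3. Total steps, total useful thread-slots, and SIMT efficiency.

step 0: v3 <- (v0 // 2)              {0,1,2,3,4,5,6,7}
step 1: v0 <- (v0 // -3)             {0,1,2,3,4,5,6,7}
step 2: v3 <- ((v3 + v0) % 2)        {0,1,2,3,4,5,6,7}
step 3: v3 <- (v0 - (v3 // 3))       {0,1,2,3,4,5,6,7}
step 4: v0 <- 2                      {0,1,2,3,4,5,6,7}
step 5: eval (v0 < (2 + (tid // 4))) {0,1,2,3,4,5,6,7}
step 6: v0 <- ((1 // 4) - (1 - 3))   {4,5,6,7}
step 7: v0 <- (v0 + 2)               {4,5,6,7}
step 8: eval (v0 < (2 + (tid // 4))) {4,5,6,7}
step 9: v0 <- (max(-7, v0) // -2)    {0,1,2,3,4,5,6,7}
step 10: v3 <- ((v0 - v0) + (tid - 0)) {0,1,2,3,4,5,6,7}

Answer: 11 steps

v3: 0,1,2,3,4,5,6,7
v0: -1,-1,-1,-1,-2,-2,-2,-2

steps = 11; useful = 76; efficiency = 76/88 = 19/22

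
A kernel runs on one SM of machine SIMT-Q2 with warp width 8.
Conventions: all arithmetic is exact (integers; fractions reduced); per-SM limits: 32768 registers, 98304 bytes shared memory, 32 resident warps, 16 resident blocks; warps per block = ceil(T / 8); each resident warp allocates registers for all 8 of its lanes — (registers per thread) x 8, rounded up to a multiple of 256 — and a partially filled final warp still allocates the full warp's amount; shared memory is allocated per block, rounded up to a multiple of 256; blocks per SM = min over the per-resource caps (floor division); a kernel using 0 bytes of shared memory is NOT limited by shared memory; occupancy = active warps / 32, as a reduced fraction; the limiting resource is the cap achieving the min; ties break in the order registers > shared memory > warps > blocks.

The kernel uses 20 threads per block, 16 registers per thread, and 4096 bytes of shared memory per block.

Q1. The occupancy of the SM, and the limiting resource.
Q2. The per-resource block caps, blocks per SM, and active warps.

Answer: occupancy 15/16, limited by warps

registers: 42 blocks
shared memory: 24 blocks
warps: 10 blocks
blocks: 16 blocks

Answer: 10 blocks, 30 active warps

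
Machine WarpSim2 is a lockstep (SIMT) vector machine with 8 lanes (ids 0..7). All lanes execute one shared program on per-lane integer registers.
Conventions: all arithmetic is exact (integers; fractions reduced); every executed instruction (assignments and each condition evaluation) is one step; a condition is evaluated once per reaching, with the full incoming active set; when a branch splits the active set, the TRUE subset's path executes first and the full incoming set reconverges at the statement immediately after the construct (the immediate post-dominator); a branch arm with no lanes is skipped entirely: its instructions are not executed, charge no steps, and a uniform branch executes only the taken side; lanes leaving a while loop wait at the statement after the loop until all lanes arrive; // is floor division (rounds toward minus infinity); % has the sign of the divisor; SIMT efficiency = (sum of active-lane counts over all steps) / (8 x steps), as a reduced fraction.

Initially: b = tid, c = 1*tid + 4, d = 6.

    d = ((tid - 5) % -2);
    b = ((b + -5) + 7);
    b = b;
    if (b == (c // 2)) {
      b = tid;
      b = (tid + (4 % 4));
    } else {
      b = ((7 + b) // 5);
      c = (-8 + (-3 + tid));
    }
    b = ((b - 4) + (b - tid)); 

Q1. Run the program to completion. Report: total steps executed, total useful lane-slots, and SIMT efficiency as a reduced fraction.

Answer: 9 steps, 56 useful, 7/9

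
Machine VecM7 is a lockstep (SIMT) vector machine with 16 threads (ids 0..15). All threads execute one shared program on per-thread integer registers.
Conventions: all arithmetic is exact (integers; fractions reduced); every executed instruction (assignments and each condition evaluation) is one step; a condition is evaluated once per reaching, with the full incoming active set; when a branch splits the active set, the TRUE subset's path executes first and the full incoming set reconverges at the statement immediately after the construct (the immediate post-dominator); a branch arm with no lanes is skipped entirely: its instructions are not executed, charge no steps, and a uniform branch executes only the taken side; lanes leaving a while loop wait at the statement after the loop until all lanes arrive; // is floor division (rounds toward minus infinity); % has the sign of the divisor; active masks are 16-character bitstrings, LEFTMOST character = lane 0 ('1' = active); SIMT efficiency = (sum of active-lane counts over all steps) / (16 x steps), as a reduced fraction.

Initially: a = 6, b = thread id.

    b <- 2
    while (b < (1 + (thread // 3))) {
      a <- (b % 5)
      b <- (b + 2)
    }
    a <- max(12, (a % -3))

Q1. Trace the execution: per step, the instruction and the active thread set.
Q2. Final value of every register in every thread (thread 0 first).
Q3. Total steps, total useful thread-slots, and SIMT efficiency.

step 0: b <- 2                       1111111111111111
step 1: eval (b < (1 + (thread // 3))) 1111111111111111
step 2: a <- (b % 5)                 0000001111111111
step 3: b <- (b + 2)                 0000001111111111
step 4: eval (b < (1 + (thread // 3))) 0000001111111111
step 5: a <- (b % 5)                 0000000000001111
step 6: b <- (b + 2)                 0000000000001111
step 7: eval (b < (1 + (thread // 3))) 0000000000001111
step 8: a <- max(12, (a % -3))       1111111111111111

Answer: 9 steps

a: 12,12,12,12,12,12,12,12,12,12,12,12,12,12,12,12
b: 2,2,2,2,2,2,4,4,4,4,4,4,6,6,6,6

steps = 9; useful = 90; efficiency = 90/144 = 5/8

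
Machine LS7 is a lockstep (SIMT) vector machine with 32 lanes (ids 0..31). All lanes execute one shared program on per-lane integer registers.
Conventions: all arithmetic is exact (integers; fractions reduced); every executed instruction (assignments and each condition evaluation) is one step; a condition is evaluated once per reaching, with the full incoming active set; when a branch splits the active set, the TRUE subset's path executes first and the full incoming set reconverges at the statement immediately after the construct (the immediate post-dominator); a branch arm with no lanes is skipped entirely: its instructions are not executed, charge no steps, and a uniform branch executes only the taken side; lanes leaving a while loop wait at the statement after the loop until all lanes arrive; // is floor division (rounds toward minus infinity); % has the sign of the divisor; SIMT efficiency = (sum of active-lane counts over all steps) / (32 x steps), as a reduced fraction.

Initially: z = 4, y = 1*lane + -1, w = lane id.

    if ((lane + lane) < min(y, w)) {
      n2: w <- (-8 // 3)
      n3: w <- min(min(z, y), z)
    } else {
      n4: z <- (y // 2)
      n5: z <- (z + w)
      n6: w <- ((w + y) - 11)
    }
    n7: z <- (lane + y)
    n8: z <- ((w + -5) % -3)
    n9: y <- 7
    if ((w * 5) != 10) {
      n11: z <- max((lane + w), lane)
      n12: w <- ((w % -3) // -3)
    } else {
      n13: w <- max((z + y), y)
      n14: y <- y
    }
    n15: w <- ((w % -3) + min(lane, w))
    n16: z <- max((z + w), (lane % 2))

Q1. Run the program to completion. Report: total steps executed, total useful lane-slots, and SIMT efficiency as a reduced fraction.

Answer: 14 steps, 384 useful, 6/7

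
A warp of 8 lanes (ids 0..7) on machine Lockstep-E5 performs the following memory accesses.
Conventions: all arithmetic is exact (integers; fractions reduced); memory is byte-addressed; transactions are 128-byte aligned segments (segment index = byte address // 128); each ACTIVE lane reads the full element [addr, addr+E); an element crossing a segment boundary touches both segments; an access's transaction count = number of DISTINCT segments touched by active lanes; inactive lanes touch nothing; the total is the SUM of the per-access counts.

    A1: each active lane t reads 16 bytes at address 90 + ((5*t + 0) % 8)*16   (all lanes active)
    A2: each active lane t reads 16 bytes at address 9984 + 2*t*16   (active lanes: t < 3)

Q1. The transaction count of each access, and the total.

A1: 2 transactions
A2: 1 transaction

Answer: 2,1; total 3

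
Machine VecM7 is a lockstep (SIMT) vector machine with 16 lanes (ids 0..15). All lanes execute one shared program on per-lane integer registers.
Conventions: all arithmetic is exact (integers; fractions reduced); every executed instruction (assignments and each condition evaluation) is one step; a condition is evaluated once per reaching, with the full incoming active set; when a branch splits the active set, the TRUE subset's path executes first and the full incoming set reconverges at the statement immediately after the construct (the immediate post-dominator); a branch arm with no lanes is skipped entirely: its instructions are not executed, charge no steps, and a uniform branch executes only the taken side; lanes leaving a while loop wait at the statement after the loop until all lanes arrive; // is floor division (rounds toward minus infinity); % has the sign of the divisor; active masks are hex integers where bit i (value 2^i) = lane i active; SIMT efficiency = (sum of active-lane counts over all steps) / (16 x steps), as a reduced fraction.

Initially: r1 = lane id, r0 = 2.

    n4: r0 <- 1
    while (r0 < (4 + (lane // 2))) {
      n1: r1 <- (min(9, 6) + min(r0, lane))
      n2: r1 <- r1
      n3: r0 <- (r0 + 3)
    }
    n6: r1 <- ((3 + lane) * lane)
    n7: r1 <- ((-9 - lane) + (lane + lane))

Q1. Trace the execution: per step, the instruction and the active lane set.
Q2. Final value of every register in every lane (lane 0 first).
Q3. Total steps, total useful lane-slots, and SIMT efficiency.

step 0: r0 <- 1                      0xffff
step 1: eval (r0 < (4 + (lane // 2))) 0xffff
step 2: r1 <- (min(9, 6) + min(r0, lane)) 0xffff
step 3: r1 <- r1                     0xffff
step 4: r0 <- (r0 + 3)               0xffff
step 5: eval (r0 < (4 + (lane // 2))) 0xffff
step 6: r1 <- (min(9, 6) + min(r0, lane)) 0xfffc
step 7: r1 <- r1                     0xfffc
step 8: r0 <- (r0 + 3)               0xfffc
step 9: eval (r0 < (4 + (lane // 2))) 0xfffc
step 10: r1 <- (min(9, 6) + min(r0, lane)) 0xff00
step 11: r1 <- r1                     0xff00
step 12: r0 <- (r0 + 3)               0xff00
step 13: eval (r0 < (4 + (lane // 2))) 0xff00
step 14: r1 <- (min(9, 6) + min(r0, lane)) 0xc000
step 15: r1 <- r1                     0xc000
step 16: r0 <- (r0 + 3)               0xc000
step 17: eval (r0 < (4 + (lane // 2))) 0xc000
step 18: r1 <- ((3 + lane) * lane)    0xffff
step 19: r1 <- ((-9 - lane) + (lane + lane)) 0xffff

Answer: 20 steps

r1: -9,-8,-7,-6,-5,-4,-3,-2,-1,0,1,2,3,4,5,6
r0: 4,4,7,7,7,7,7,7,10,10,10,10,10,10,13,13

steps = 20; useful = 224; efficiency = 224/320 = 7/10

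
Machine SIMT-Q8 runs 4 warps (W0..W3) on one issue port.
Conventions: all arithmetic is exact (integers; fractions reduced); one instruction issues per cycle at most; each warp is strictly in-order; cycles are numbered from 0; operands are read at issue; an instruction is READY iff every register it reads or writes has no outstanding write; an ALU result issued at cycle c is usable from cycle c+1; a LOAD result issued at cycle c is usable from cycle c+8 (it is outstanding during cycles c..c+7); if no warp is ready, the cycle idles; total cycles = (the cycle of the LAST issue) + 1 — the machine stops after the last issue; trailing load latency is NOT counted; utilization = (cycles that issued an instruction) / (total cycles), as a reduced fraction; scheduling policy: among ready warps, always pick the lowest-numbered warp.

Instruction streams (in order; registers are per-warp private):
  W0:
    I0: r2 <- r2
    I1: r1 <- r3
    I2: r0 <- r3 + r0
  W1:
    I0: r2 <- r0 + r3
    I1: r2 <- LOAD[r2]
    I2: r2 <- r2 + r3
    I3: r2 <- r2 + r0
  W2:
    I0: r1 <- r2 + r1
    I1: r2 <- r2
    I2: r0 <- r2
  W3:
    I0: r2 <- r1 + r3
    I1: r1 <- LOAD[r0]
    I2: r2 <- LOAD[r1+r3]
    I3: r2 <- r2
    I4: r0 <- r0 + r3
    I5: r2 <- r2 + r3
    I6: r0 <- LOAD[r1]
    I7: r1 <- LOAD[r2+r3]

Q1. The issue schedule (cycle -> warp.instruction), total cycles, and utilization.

cycle 0: W0.I0
cycle 1: W0.I1
cycle 2: W0.I2
cycle 3: W1.I0
cycle 4: W1.I1
cycle 5: W2.I0
cycle 6: W2.I1
cycle 7: W2.I2
cycle 8: W3.I0
cycle 9: W3.I1
cycle 10: idle
cycle 11: idle
cycle 12: W1.I2
cycle 13: W1.I3
cycle 14: idle
cycle 15: idle
cycle 16: idle
cycle 17: W3.I2
cycle 18: idle
cycle 19: idle
cycle 20: idle
cycle 21: idle
cycle 22: idle
cycle 23: idle
cycle 24: idle
cycle 25: W3.I3
cycle 26: W3.I4
cycle 27: W3.I5
cycle 28: W3.I6
cycle 29: W3.I7

Answer: 30 cycles, utilization 3/5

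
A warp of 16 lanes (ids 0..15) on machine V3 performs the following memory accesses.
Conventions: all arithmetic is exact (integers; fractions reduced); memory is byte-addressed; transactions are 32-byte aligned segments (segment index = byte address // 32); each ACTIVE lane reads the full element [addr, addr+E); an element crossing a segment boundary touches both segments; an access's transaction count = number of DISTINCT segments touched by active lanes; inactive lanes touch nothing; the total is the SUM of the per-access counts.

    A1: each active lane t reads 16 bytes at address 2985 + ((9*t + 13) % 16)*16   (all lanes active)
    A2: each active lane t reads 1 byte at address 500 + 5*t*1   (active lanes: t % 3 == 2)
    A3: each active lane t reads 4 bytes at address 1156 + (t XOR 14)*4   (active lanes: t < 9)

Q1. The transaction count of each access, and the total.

A1: 9 transactions
A2: 3 transactions
A3: 3 transactions

Answer: 9,3,3; total 15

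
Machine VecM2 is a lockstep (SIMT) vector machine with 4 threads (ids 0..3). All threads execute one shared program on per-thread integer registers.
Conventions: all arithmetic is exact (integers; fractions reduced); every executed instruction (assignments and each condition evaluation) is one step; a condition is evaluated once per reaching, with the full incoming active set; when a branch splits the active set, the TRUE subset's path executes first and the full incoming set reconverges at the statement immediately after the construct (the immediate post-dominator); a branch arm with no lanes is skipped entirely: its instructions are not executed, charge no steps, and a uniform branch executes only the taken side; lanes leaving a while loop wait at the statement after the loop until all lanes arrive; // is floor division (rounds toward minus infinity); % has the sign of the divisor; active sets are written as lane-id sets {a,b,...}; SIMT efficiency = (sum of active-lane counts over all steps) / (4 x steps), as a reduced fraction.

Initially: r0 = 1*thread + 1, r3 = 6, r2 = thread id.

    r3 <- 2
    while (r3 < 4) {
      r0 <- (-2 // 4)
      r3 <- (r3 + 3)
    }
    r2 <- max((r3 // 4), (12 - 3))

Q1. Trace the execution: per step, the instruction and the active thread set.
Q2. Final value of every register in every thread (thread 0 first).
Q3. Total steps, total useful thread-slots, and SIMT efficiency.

step 0: r3 <- 2                      {0,1,2,3}
step 1: eval (r3 < 4)                {0,1,2,3}
step 2: r0 <- (-2 // 4)              {0,1,2,3}
step 3: r3 <- (r3 + 3)               {0,1,2,3}
step 4: eval (r3 < 4)                {0,1,2,3}
step 5: r2 <- max((r3 // 4), (12 - 3)) {0,1,2,3}

Answer: 6 steps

r0: -1,-1,-1,-1
r3: 5,5,5,5
r2: 9,9,9,9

steps = 6; useful = 24; efficiency = 24/24 = 1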